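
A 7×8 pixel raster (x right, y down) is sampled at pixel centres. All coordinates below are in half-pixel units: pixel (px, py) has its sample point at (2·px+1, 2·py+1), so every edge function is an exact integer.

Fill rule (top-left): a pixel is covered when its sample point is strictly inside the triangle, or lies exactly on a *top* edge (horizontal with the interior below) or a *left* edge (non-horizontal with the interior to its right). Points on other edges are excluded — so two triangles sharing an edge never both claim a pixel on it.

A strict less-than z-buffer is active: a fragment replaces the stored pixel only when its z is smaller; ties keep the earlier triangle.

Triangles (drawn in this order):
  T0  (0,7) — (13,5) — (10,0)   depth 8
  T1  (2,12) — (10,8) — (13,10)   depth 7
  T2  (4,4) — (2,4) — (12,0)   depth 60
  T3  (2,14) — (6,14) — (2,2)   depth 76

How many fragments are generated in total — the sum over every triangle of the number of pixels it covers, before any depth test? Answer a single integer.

T0:
  2·area = 71  (B↔C swapped to make it positive)
  edge (0, 7)→(10, 0): d=(10,-7) top-left  bias=+0
  edge (10, 0)→(13, 5): d=(3,5) right/bottom  bias=-1
  edge (13, 5)→(0, 7): d=(-13,2) right/bottom  bias=-1
    (4,0)@(9, 1): e=[3,8,60] → #
    (5,0)@(11, 1): e=[17,-2,56] → ·
    (3,1)@(7, 3): e=[9,24,38] → #
    (5,1)@(11, 3): e=[37,4,30] → #
    (6,1)@(13, 3): e=[51,-6,26] → ·
    (1,2)@(3, 5): e=[1,50,20] → #
    (2,2)@(5, 5): e=[15,40,16] → #
    (6,2)@(13, 5): e=[71,0,0] → ·  [on edge]
    (1,3)@(3, 7): e=[21,56,-6] → ·
    (2,3)@(5, 7): e=[35,46,-10] → ·
    (3,3)@(7, 7): e=[49,36,-14] → ·
    (4,3)@(9, 7): e=[63,26,-18] → ·
  covered (9 px):
    · · · · # · ·
    · · · # # # ·
    · # # # # # ·
    · · · · · · ·
    · · · · · · ·
    · · · · · · ·
    · · · · · · ·
    · · · · · · ·
T1:
  2·area = 28
  edge (2, 12)→(10, 8): d=(8,-4) top-left  bias=+0
  edge (10, 8)→(13, 10): d=(3,2) right/bottom  bias=-1
  edge (13, 10)→(2, 12): d=(-11,2) right/bottom  bias=-1
    (4,4)@(9, 9): e=[4,5,19] → #
    (5,4)@(11, 9): e=[12,1,15] → #
    (6,4)@(13, 9): e=[20,-3,11] → ·
    (2,5)@(5, 11): e=[4,19,5] → #
    (3,5)@(7, 11): e=[12,15,1] → #
    (4,5)@(9, 11): e=[20,11,-3] → ·
    (5,5)@(11, 11): e=[28,7,-7] → ·
    (2,6)@(5, 13): e=[20,25,-17] → ·
    (3,6)@(7, 13): e=[28,21,-21] → ·
  covered (4 px):
    · · · · · · ·
    · · · · · · ·
    · · · · · · ·
    · · · · · · ·
    · · · · # # ·
    · · # # · · ·
    · · · · · · ·
    · · · · · · ·
T2:
  2·area = 8
  edge (4, 4)→(2, 4): d=(-2,0) right/bottom  bias=-1
  edge (2, 4)→(12, 0): d=(10,-4) top-left  bias=+0
  edge (12, 0)→(4, 4): d=(-8,4) right/bottom  bias=-1
    (2,1)@(5, 3): e=[2,2,4] → #
    (3,1)@(7, 3): e=[2,10,-4] → ·
    (2,2)@(5, 5): e=[-2,22,-12] → ·
  covered (1 px):
    · · · · · · ·
    · · # · · · ·
    · · · · · · ·
    · · · · · · ·
    · · · · · · ·
    · · · · · · ·
    · · · · · · ·
    · · · · · · ·
T3:
  2·area = 48  (B↔C swapped to make it positive)
  edge (2, 14)→(2, 2): d=(0,-12) top-left  bias=+0
  edge (2, 2)→(6, 14): d=(4,12) right/bottom  bias=-1
  edge (6, 14)→(2, 14): d=(-4,0) right/bottom  bias=-1
    (1,2)@(3, 5): e=[12,0,36] → ·  [on edge]
    (1,3)@(3, 7): e=[12,8,28] → #
    (2,3)@(5, 7): e=[36,-16,28] → ·
    (1,4)@(3, 9): e=[12,16,20] → #
    (2,4)@(5, 9): e=[36,-8,20] → ·
    (1,5)@(3, 11): e=[12,24,12] → #
    (2,5)@(5, 11): e=[36,0,12] → ·  [on edge]
    (1,6)@(3, 13): e=[12,32,4] → #
    (2,6)@(5, 13): e=[36,8,4] → #
    (3,6)@(7, 13): e=[60,-16,4] → ·
    (1,7)@(3, 15): e=[12,40,-4] → ·
    (2,7)@(5, 15): e=[36,16,-4] → ·
  covered (5 px):
    · · · · · · ·
    · · · · · · ·
    · · · · · · ·
    · # · · · · ·
    · # · · · · ·
    · # · · · · ·
    · # # · · · ·
    · · · · · · ·

Final: 19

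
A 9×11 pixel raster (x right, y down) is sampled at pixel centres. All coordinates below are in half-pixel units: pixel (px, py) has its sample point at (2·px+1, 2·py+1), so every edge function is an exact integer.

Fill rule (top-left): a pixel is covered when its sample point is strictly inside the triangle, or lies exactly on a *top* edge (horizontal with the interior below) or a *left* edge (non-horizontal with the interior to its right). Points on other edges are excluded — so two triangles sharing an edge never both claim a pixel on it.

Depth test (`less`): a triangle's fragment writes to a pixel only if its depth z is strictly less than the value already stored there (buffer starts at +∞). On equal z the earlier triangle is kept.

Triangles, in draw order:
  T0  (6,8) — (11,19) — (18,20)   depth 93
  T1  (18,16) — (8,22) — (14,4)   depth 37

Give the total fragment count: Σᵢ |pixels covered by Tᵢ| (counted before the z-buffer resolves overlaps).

T0:
  2·area = 72  (B↔C swapped to make it positive)
  edge (6, 8)→(18, 20): d=(12,12) right/bottom  bias=-1
  edge (18, 20)→(11, 19): d=(-7,-1) top-left  bias=+0
  edge (11, 19)→(6, 8): d=(-5,-11) top-left  bias=+0
    (0,1)@(1, 3): e=[0,102,-30] → ·  [on edge]
    (1,2)@(3, 5): e=[0,90,-18] → ·  [on edge]
    (2,3)@(5, 7): e=[0,78,-6] → ·  [on edge]
    (3,4)@(7, 9): e=[0,66,6] → ·  [on edge]
    (4,5)@(9, 11): e=[0,54,18] → ·  [on edge]
    (4,6)@(9, 13): e=[24,40,8] → █
    (5,6)@(11, 13): e=[0,42,30] → ·  [on edge]
    (4,7)@(9, 15): e=[48,26,-2] → ·
    (5,7)@(11, 15): e=[24,28,20] → █
    (6,7)@(13, 15): e=[0,30,42] → ·  [on edge]
    (5,8)@(11, 17): e=[48,14,10] → █
    (6,8)@(13, 17): e=[24,16,32] → █
    (7,8)@(15, 17): e=[0,18,54] → ·  [on edge]
    (5,9)@(11, 19): e=[72,0,0] → █  [on edge]
    (8,9)@(17, 19): e=[0,6,66] → ·  [on edge]
  covered (7 px):
    · · · · · · · · ·
    · · · · · · · · ·
    · · · · · · · · ·
    · · · · · · · · ·
    · · · · · · · · ·
    · · · · · · · · ·
    · · · · █ · · · ·
    · · · · · █ · · ·
    · · · · · █ █ · ·
    · · · · · █ █ █ ·
    · · · · · · · · ·
T1:
  2·area = 144
  edge (18, 16)→(8, 22): d=(-10,6) right/bottom  bias=-1
  edge (8, 22)→(14, 4): d=(6,-18) top-left  bias=+0
  edge (14, 4)→(18, 16): d=(4,12) right/bottom  bias=-1
    (6,0)@(13, 1): e=[180,-36,0] → ·  [on edge]
    (7,0)@(15, 1): e=[168,0,-24] → ·  [on edge]
    (6,3)@(13, 7): e=[120,0,24] → █  [on edge]
    (7,3)@(15, 7): e=[108,36,0] → ·  [on edge]
    (6,4)@(13, 9): e=[100,12,32] → █
    (7,4)@(15, 9): e=[88,48,8] → █
    (8,4)@(17, 9): e=[76,84,-16] → ·
    (6,5)@(13, 11): e=[80,24,40] → █
    (8,5)@(17, 11): e=[56,96,-8] → ·
    (5,6)@(11, 13): e=[72,0,72] → █  [on edge]
    (8,6)@(17, 13): e=[36,108,0] → ·  [on edge]
    (5,7)@(11, 15): e=[52,12,80] → █
    (4,9)@(9, 19): e=[24,0,120] → █  [on edge]
    (6,9)@(13, 19): e=[0,72,72] → ·  [on edge]
  covered (18 px):
    · · · · · · · · ·
    · · · · · · · · ·
    · · · · · · · · ·
    · · · · · · █ · ·
    · · · · · · █ █ ·
    · · · · · · █ █ ·
    · · · · · █ █ █ ·
    · · · · · █ █ █ █
    · · · · · █ █ █ ·
    · · · · █ █ · · ·
    · · · · █ · · · ·

Final: 25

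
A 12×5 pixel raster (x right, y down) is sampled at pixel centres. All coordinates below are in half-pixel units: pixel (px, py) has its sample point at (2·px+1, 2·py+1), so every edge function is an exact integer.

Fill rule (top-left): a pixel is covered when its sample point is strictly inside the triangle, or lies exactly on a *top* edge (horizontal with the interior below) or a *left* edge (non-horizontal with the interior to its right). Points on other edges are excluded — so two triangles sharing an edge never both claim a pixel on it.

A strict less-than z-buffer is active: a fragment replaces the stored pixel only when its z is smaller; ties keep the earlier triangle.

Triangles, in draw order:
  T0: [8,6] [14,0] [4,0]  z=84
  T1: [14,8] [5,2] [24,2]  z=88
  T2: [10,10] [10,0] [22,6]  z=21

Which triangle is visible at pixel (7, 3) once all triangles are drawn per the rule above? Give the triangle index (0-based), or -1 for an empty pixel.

T0:
  2·area = 60  (B↔C swapped to make it positive)
  edge (8, 6)→(4, 0): d=(-4,-6) top-left  bias=+0
  edge (4, 0)→(14, 0): d=(10,0) top-left  bias=+0
  edge (14, 0)→(8, 6): d=(-6,6) right/bottom  bias=-1
    (2,0)@(5, 1): e=[2,10,48] → X
    (3,0)@(7, 1): e=[14,10,36] → X
    (4,0)@(9, 1): e=[26,10,24] → X
    (5,0)@(11, 1): e=[38,10,12] → X
    (6,0)@(13, 1): e=[50,10,0] → .  [on edge]
    (2,1)@(5, 3): e=[-6,30,36] → .
    (3,1)@(7, 3): e=[6,30,24] → X
    (5,1)@(11, 3): e=[30,30,0] → .  [on edge]
    (3,2)@(7, 5): e=[-2,50,12] → .
    (4,2)@(9, 5): e=[10,50,0] → .  [on edge]
    (3,3)@(7, 7): e=[-10,70,0] → .  [on edge]
    (2,4)@(5, 9): e=[-30,90,0] → .  [on edge]
  covered (6 px):
    . . X X X X . . . . . .
    . . . X X . . . . . . .
    . . . . . . . . . . . .
    . . . . . . . . . . . .
    . . . . . . . . . . . .
T1:
  2·area = 114
  edge (14, 8)→(5, 2): d=(-9,-6) top-left  bias=+0
  edge (5, 2)→(24, 2): d=(19,0) top-left  bias=+0
  edge (24, 2)→(14, 8): d=(-10,6) right/bottom  bias=-1
    (3,1)@(7, 3): e=[3,19,92] → X
    (4,1)@(9, 3): e=[15,19,80] → X
    (5,1)@(11, 3): e=[27,19,68] → X
    (6,1)@(13, 3): e=[39,19,56] → X
    (7,1)@(15, 3): e=[51,19,44] → X
    (8,1)@(17, 3): e=[63,19,32] → X
    (9,1)@(19, 3): e=[75,19,20] → X
    (10,1)@(21, 3): e=[87,19,8] → X
    (11,1)@(23, 3): e=[99,19,-4] → .
    (3,2)@(7, 5): e=[-15,57,72] → .
    (4,2)@(9, 5): e=[-3,57,60] → .
    (5,2)@(11, 5): e=[9,57,48] → X
    (9,2)@(19, 5): e=[57,57,0] → .  [on edge]
  covered (14 px):
    . . . . . . . . . . . .
    . . . X X X X X X X X .
    . . . . . X X X X . . .
    . . . . . . X X . . . .
    . . . . . . . . . . . .
T2:
  2·area = 120
  edge (10, 10)→(10, 0): d=(0,-10) top-left  bias=+0
  edge (10, 0)→(22, 6): d=(12,6) right/bottom  bias=-1
  edge (22, 6)→(10, 10): d=(-12,4) right/bottom  bias=-1
    (5,0)@(11, 1): e=[10,6,104] → X
    (6,0)@(13, 1): e=[30,-6,96] → .
    (5,1)@(11, 3): e=[10,30,80] → X
    (6,1)@(13, 3): e=[30,18,72] → X
    (7,1)@(15, 3): e=[50,6,64] → X
    (8,1)@(17, 3): e=[70,-6,56] → .
    (5,2)@(11, 5): e=[10,54,56] → X
    (8,2)@(17, 5): e=[70,18,32] → X
    (9,2)@(19, 5): e=[90,6,24] → X
    (10,2)@(21, 5): e=[110,-6,16] → .
    (5,3)@(11, 7): e=[10,78,32] → X
    (9,3)@(19, 7): e=[90,30,0] → .  [on edge]
    (6,4)@(13, 9): e=[30,90,0] → .  [on edge]
  covered (14 px):
    . . . . . X . . . . . .
    . . . . . X X X . . . .
    . . . . . X X X X X . .
    . . . . . X X X X . . .
    . . . . . X . . . . . .

Z-buffer (winner per pixel, '.' = empty):
  . . 0 0 0 2 . . . . . .
  . . . 0 0 2 2 2 1 1 1 .
  . . . . . 2 2 2 2 2 . .
  . . . . . 2 2 2 2 . . .
  . . . . . 2 . . . . . .

Final: 2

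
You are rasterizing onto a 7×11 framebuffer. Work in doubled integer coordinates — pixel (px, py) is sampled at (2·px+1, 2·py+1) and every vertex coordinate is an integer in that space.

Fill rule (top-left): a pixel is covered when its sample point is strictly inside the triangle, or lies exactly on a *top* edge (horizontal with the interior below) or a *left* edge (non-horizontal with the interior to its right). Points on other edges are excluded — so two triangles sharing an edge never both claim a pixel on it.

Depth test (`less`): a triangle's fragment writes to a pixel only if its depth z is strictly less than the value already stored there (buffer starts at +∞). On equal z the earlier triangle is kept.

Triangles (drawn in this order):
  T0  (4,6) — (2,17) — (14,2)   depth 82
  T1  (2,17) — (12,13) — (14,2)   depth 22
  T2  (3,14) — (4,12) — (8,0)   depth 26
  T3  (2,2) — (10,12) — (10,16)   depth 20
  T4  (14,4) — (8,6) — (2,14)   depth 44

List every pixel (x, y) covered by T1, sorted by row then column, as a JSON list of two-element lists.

T0:
  2·area = 102  (B↔C swapped to make it positive)
  edge (4, 6)→(14, 2): d=(10,-4) top-left  bias=+0
  edge (14, 2)→(2, 17): d=(-12,15) right/bottom  bias=-1
  edge (2, 17)→(4, 6): d=(2,-11) top-left  bias=+0
    (6,1)@(13, 3): e=[6,3,93] → #
    (3,2)@(7, 5): e=[2,69,31] → #
    (4,2)@(9, 5): e=[10,39,53] → #
    (5,2)@(11, 5): e=[18,9,75] → #
    (6,2)@(13, 5): e=[26,-21,97] → ·
    (2,3)@(5, 7): e=[14,75,13] → #
    (5,3)@(11, 7): e=[38,-15,79] → ·
    (2,4)@(5, 9): e=[34,51,17] → #
    (4,4)@(9, 9): e=[50,-9,61] → ·
    (2,5)@(5, 11): e=[54,27,21] → #
    (3,5)@(7, 11): e=[62,-3,43] → ·
    (1,6)@(3, 13): e=[66,33,3] → #
  covered (13 px):
    · · · · · · ·
    · · · · · · #
    · · · # # # ·
    · · # # # · ·
    · · # # · · ·
    · · # · · · ·
    · # # · · · ·
    · # · · · · ·
    · · · · · · ·
    · · · · · · ·
    · · · · · · ·
T1:
  2·area = 102  (B↔C swapped to make it positive)
  edge (2, 17)→(14, 2): d=(12,-15) top-left  bias=+0
  edge (14, 2)→(12, 13): d=(-2,11) right/bottom  bias=-1
  edge (12, 13)→(2, 17): d=(-10,4) right/bottom  bias=-1
    (6,2)@(13, 5): e=[21,5,76] → #
    (5,3)@(11, 7): e=[15,23,64] → #
    (4,4)@(9, 9): e=[9,41,52] → #
    (6,4)@(13, 9): e=[69,-3,36] → ·
    (3,5)@(7, 11): e=[3,59,40] → #
    (6,5)@(13, 11): e=[93,-7,16] → ·
    (3,6)@(7, 13): e=[27,55,20] → #
    (6,6)@(13, 13): e=[117,-11,-4] → ·
    (2,7)@(5, 15): e=[21,73,8] → #
    (3,7)@(7, 15): e=[51,51,0] → ·  [on edge]
    (4,7)@(9, 15): e=[81,29,-8] → ·
    (5,7)@(11, 15): e=[111,7,-16] → ·
  covered (12 px):
    · · · · · · ·
    · · · · · · ·
    · · · · · · #
    · · · · · # #
    · · · · # # ·
    · · · # # # ·
    · · · # # # ·
    · · # · · · ·
    · · · · · · ·
    · · · · · · ·
    · · · · · · ·
T2:
  2·area = 4  (B↔C swapped to make it positive)
  edge (3, 14)→(8, 0): d=(5,-14) top-left  bias=+0
  edge (8, 0)→(4, 12): d=(-4,12) right/bottom  bias=-1
  edge (4, 12)→(3, 14): d=(-1,2) right/bottom  bias=-1
    (3,1)@(7, 3): e=[1,0,3] → ·  [on edge]
    (2,4)@(5, 9): e=[3,0,1] → ·  [on edge]
    (1,7)@(3, 15): e=[5,0,-1] → ·  [on edge]
    (0,10)@(1, 21): e=[7,0,-3] → ·  [on edge]
  covered (0 px):
    · · · · · · ·
    · · · · · · ·
    · · · · · · ·
    · · · · · · ·
    · · · · · · ·
    · · · · · · ·
    · · · · · · ·
    · · · · · · ·
    · · · · · · ·
    · · · · · · ·
    · · · · · · ·
T3:
  2·area = 32
  edge (2, 2)→(10, 12): d=(8,10) right/bottom  bias=-1
  edge (10, 12)→(10, 16): d=(0,4) right/bottom  bias=-1
  edge (10, 16)→(2, 2): d=(-8,-14) top-left  bias=+0
    (2,3)@(5, 7): e=[10,20,2] → #
    (3,3)@(7, 7): e=[-10,12,30] → ·
    (2,4)@(5, 9): e=[26,20,-14] → ·
    (3,4)@(7, 9): e=[6,12,14] → #
    (4,4)@(9, 9): e=[-14,4,42] → ·
    (3,5)@(7, 11): e=[22,12,-2] → ·
    (4,5)@(9, 11): e=[2,4,26] → #
    (5,5)@(11, 11): e=[-18,-4,54] → ·
    (4,6)@(9, 13): e=[18,4,10] → #
    (5,6)@(11, 13): e=[-2,-4,38] → ·
    (4,7)@(9, 15): e=[34,4,-6] → ·
  covered (4 px):
    · · · · · · ·
    · · · · · · ·
    · · · · · · ·
    · · # · · · ·
    · · · # · · ·
    · · · · # · ·
    · · · · # · ·
    · · · · · · ·
    · · · · · · ·
    · · · · · · ·
    · · · · · · ·
T4:
  2·area = 36  (B↔C swapped to make it positive)
  edge (14, 4)→(2, 14): d=(-12,10) right/bottom  bias=-1
  edge (2, 14)→(8, 6): d=(6,-8) top-left  bias=+0
  edge (8, 6)→(14, 4): d=(6,-2) top-left  bias=+0
    (5,2)@(11, 5): e=[18,18,0] → #  [on edge]
    (6,2)@(13, 5): e=[-2,34,4] → ·
    (2,3)@(5, 7): e=[54,-18,0] → ·  [on edge]
    (4,3)@(9, 7): e=[14,14,8] → #
    (5,3)@(11, 7): e=[-6,30,12] → ·
    (3,4)@(7, 9): e=[10,10,16] → #
    (4,4)@(9, 9): e=[-10,26,20] → ·
    (2,5)@(5, 11): e=[6,6,24] → #
    (3,5)@(7, 11): e=[-14,22,28] → ·
    (1,6)@(3, 13): e=[2,2,32] → #
    (2,6)@(5, 13): e=[-18,18,36] → ·
    (1,7)@(3, 15): e=[-22,14,44] → ·
  covered (5 px):
    · · · · · · ·
    · · · · · · ·
    · · · · · # ·
    · · · · # · ·
    · · · # · · ·
    · · # · · · ·
    · # · · · · ·
    · · · · · · ·
    · · · · · · ·
    · · · · · · ·
    · · · · · · ·

Answer: [[6,2],[5,3],[6,3],[4,4],[5,4],[3,5],[4,5],[5,5],[3,6],[4,6],[5,6],[2,7]]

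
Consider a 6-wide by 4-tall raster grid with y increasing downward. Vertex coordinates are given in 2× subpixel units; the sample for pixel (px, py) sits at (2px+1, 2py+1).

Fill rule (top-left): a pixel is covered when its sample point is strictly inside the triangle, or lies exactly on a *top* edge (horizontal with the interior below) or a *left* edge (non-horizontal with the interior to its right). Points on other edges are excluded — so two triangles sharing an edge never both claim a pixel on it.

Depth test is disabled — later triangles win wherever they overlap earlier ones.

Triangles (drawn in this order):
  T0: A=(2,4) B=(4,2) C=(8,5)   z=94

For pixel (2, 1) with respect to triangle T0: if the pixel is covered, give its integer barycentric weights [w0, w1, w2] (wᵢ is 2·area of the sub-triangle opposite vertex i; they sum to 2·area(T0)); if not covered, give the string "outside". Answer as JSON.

T0:
  2·area = 14
  edge (2, 4)→(4, 2): d=(2,-2) top-left  bias=+0
  edge (4, 2)→(8, 5): d=(4,3) right/bottom  bias=-1
  edge (8, 5)→(2, 4): d=(-6,-1) top-left  bias=+0
    (2,0)@(5, 1): e=[0,-7,21] → ·  [on edge]
    (1,1)@(3, 3): e=[0,7,7] → █  [on edge]
    (2,1)@(5, 3): e=[4,1,9] → █
    (3,1)@(7, 3): e=[8,-5,11] → ·
    (0,2)@(1, 5): e=[0,21,-7] → ·  [on edge]
    (1,2)@(3, 5): e=[4,15,-5] → ·
    (2,2)@(5, 5): e=[8,9,-3] → ·
  covered (2 px):
    · · · · · ·
    · █ █ · · ·
    · · · · · ·
    · · · · · ·

Result: [1,9,4]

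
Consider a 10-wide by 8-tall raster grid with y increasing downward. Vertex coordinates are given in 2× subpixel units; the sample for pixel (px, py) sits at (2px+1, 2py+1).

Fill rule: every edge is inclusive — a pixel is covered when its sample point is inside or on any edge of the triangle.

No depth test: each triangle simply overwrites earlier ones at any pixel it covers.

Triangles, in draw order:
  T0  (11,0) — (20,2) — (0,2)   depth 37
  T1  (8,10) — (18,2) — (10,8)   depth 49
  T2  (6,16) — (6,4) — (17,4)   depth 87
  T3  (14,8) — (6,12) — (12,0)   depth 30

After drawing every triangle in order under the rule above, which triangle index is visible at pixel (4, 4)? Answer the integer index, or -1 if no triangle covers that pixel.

T0:
  2·area = 40
  edge (11, 0)→(20, 2): d=(9,2) inclusive
  edge (20, 2)→(0, 2): d=(-20,0) inclusive
  edge (0, 2)→(11, 0): d=(11,-2) inclusive
    (3,0)@(7, 1): e=[17,20,3] → X
    (4,0)@(9, 1): e=[13,20,7] → X
    (5,0)@(11, 1): e=[9,20,11] → X
    (6,0)@(13, 1): e=[5,20,15] → X
    (7,0)@(15, 1): e=[1,20,19] → X
    (8,0)@(17, 1): e=[-3,20,23] → .
    (3,1)@(7, 3): e=[35,-20,25] → .
    (4,1)@(9, 3): e=[31,-20,29] → .
    (5,1)@(11, 3): e=[27,-20,33] → .
    (6,1)@(13, 3): e=[23,-20,37] → .
    (7,1)@(15, 3): e=[19,-20,41] → .
  covered (5 px):
    . . . X X X X X . .
    . . . . . . . . . .
    . . . . . . . . . .
    . . . . . . . . . .
    . . . . . . . . . .
    . . . . . . . . . .
    . . . . . . . . . .
    . . . . . . . . . .
T1:
  2·area = 4  (B↔C swapped to make it positive)
  edge (8, 10)→(10, 8): d=(2,-2) inclusive
  edge (10, 8)→(18, 2): d=(8,-6) inclusive
  edge (18, 2)→(8, 10): d=(-10,8) inclusive
    (8,0)@(17, 1): e=[0,-14,18] → .  [on edge]
    (7,1)@(15, 3): e=[0,-10,14] → .  [on edge]
    (6,2)@(13, 5): e=[0,-6,10] → .  [on edge]
    (5,3)@(11, 7): e=[0,-2,6] → .  [on edge]
    (4,4)@(9, 9): e=[0,2,2] → X  [on edge]
    (5,4)@(11, 9): e=[4,14,-14] → .
    (3,5)@(7, 11): e=[0,6,-2] → .  [on edge]
    (4,5)@(9, 11): e=[4,18,-18] → .
    (2,6)@(5, 13): e=[0,10,-6] → .  [on edge]
    (1,7)@(3, 15): e=[0,14,-10] → .  [on edge]
  covered (1 px):
    . . . . . . . . . .
    . . . . . . . . . .
    . . . . . . . . . .
    . . . . . . . . . .
    . . . . X . . . . .
    . . . . . . . . . .
    . . . . . . . . . .
    . . . . . . . . . .
T2:
  2·area = 132
  edge (6, 16)→(6, 4): d=(0,-12) inclusive
  edge (6, 4)→(17, 4): d=(11,0) inclusive
  edge (17, 4)→(6, 16): d=(-11,12) inclusive
    (3,2)@(7, 5): e=[12,11,109] → X
    (4,2)@(9, 5): e=[36,11,85] → X
    (5,2)@(11, 5): e=[60,11,61] → X
    (6,2)@(13, 5): e=[84,11,37] → X
    (7,2)@(15, 5): e=[108,11,13] → X
    (8,2)@(17, 5): e=[132,11,-11] → .
    (3,3)@(7, 7): e=[12,33,87] → X
    (7,3)@(15, 7): e=[108,33,-9] → .
    (3,4)@(7, 9): e=[12,55,65] → X
    (6,4)@(13, 9): e=[84,55,-7] → .
    (3,5)@(7, 11): e=[12,77,43] → X
    (5,5)@(11, 11): e=[60,77,-5] → .
  covered (15 px):
    . . . . . . . . . .
    . . . . . . . . . .
    . . . X X X X X . .
    . . . X X X X . . .
    . . . X X X . . . .
    . . . X X . . . . .
    . . . X . . . . . .
    . . . . . . . . . .
T3:
  2·area = 72
  edge (14, 8)→(6, 12): d=(-8,4) inclusive
  edge (6, 12)→(12, 0): d=(6,-12) inclusive
  edge (12, 0)→(14, 8): d=(2,8) inclusive
    (5,1)@(11, 3): e=[52,6,14] → X
    (6,1)@(13, 3): e=[44,30,-2] → .
    (5,2)@(11, 5): e=[36,18,18] → X
    (6,2)@(13, 5): e=[28,42,2] → X
    (7,2)@(15, 5): e=[20,66,-14] → .
    (4,3)@(9, 7): e=[28,6,38] → X
    (7,3)@(15, 7): e=[4,78,-10] → .
    (4,4)@(9, 9): e=[12,18,42] → X
    (6,4)@(13, 9): e=[-4,66,10] → .
    (3,5)@(7, 11): e=[4,6,62] → X
    (4,5)@(9, 11): e=[-4,30,46] → .
    (5,5)@(11, 11): e=[-12,54,30] → .
  covered (9 px):
    . . . . . . . . . .
    . . . . . X . . . .
    . . . . . X X . . .
    . . . . X X X . . .
    . . . . X X . . . .
    . . . X . . . . . .
    . . . . . . . . . .
    . . . . . . . . . .

Z-buffer (winner per pixel, '.' = empty):
  . . . 0 0 0 0 0 . .
  . . . . . 3 . . . .
  . . . 2 2 3 3 2 . .
  . . . 2 3 3 3 . . .
  . . . 2 3 3 . . . .
  . . . 3 2 . . . . .
  . . . 2 . . . . . .
  . . . . . . . . . .

Answer: 3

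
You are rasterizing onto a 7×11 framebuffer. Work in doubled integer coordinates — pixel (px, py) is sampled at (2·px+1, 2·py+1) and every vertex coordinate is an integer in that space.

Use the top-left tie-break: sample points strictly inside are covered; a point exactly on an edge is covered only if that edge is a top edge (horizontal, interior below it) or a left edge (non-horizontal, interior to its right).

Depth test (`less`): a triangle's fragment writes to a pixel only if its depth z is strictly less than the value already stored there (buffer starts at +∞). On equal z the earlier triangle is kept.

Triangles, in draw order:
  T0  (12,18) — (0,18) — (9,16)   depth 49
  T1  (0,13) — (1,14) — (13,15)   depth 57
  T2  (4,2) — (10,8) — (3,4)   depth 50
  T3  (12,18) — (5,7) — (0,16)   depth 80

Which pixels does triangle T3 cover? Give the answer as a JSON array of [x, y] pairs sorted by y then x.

T0:
  2·area = 24
  edge (12, 18)→(0, 18): d=(-12,0) right/bottom  bias=-1
  edge (0, 18)→(9, 16): d=(9,-2) top-left  bias=+0
  edge (9, 16)→(12, 18): d=(3,2) right/bottom  bias=-1
    (2,8)@(5, 17): e=[12,1,11] → X
    (3,8)@(7, 17): e=[12,5,7] → X
    (4,8)@(9, 17): e=[12,9,3] → X
    (5,8)@(11, 17): e=[12,13,-1] → .
    (2,9)@(5, 19): e=[-12,19,17] → .
    (3,9)@(7, 19): e=[-12,23,13] → .
    (4,9)@(9, 19): e=[-12,27,9] → .
  covered (3 px):
    . . . . . . .
    . . . . . . .
    . . . . . . .
    . . . . . . .
    . . . . . . .
    . . . . . . .
    . . . . . . .
    . . . . . . .
    . . X X X . .
    . . . . . . .
    . . . . . . .
T1:
  2·area = 11  (B↔C swapped to make it positive)
  edge (0, 13)→(13, 15): d=(13,2) right/bottom  bias=-1
  edge (13, 15)→(1, 14): d=(-12,-1) top-left  bias=+0
  edge (1, 14)→(0, 13): d=(-1,-1) top-left  bias=+0
    (6,7)@(13, 15): e=[0,0,11] → .  [on edge]
  covered (0 px):
    . . . . . . .
    . . . . . . .
    . . . . . . .
    . . . . . . .
    . . . . . . .
    . . . . . . .
    . . . . . . .
    . . . . . . .
    . . . . . . .
    . . . . . . .
    . . . . . . .
T2:
  2·area = 18
  edge (4, 2)→(10, 8): d=(6,6) right/bottom  bias=-1
  edge (10, 8)→(3, 4): d=(-7,-4) top-left  bias=+0
  edge (3, 4)→(4, 2): d=(1,-2) top-left  bias=+0
    (1,0)@(3, 1): e=[0,21,-3] → .  [on edge]
    (2,1)@(5, 3): e=[0,15,3] → .  [on edge]
    (2,2)@(5, 5): e=[12,1,5] → X
    (3,2)@(7, 5): e=[0,9,9] → .  [on edge]
    (2,3)@(5, 7): e=[24,-13,7] → .
    (4,3)@(9, 7): e=[0,3,15] → .  [on edge]
    (5,4)@(11, 9): e=[0,-3,21] → .  [on edge]
    (6,5)@(13, 11): e=[0,-9,27] → .  [on edge]
  covered (1 px):
    . . . . . . .
    . . . . . . .
    . . X . . . .
    . . . . . . .
    . . . . . . .
    . . . . . . .
    . . . . . . .
    . . . . . . .
    . . . . . . .
    . . . . . . .
    . . . . . . .
T3:
  2·area = 118  (B↔C swapped to make it positive)
  edge (12, 18)→(0, 16): d=(-12,-2) top-left  bias=+0
  edge (0, 16)→(5, 7): d=(5,-9) top-left  bias=+0
  edge (5, 7)→(12, 18): d=(7,11) right/bottom  bias=-1
    (2,3)@(5, 7): e=[118,0,0] → .  [on edge]
    (2,4)@(5, 9): e=[94,10,14] → X
    (3,4)@(7, 9): e=[98,28,-8] → .
    (1,5)@(3, 11): e=[66,2,50] → X
    (3,5)@(7, 11): e=[74,38,6] → X
    (4,5)@(9, 11): e=[78,56,-16] → .
    (1,6)@(3, 13): e=[42,12,64] → X
    (4,6)@(9, 13): e=[54,66,-2] → .
    (0,7)@(1, 15): e=[14,4,100] → X
    (4,7)@(9, 15): e=[30,76,12] → X
    (5,7)@(11, 15): e=[34,94,-10] → .
    (0,8)@(1, 17): e=[-10,14,114] → .
  covered (15 px):
    . . . . . . .
    . . . . . . .
    . . . . . . .
    . . . . . . .
    . . X . . . .
    . X X X . . .
    . X X X . . .
    X X X X X . .
    . . . X X X .
    . . . . . . .
    . . . . . . .

Result: [[2,4],[1,5],[2,5],[3,5],[1,6],[2,6],[3,6],[0,7],[1,7],[2,7],[3,7],[4,7],[3,8],[4,8],[5,8]]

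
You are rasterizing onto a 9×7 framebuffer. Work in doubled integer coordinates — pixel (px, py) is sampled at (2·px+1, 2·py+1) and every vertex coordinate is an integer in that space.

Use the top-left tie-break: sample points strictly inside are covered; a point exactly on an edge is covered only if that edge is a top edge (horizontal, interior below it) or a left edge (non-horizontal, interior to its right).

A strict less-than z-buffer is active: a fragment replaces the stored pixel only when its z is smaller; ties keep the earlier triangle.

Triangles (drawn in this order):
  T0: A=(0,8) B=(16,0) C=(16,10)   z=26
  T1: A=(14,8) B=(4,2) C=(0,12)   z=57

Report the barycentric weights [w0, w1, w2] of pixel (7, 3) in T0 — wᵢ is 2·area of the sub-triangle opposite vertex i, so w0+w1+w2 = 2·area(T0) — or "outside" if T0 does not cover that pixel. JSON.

T0:
  2·area = 160
  edge (0, 8)→(16, 0): d=(16,-8) top-left  bias=+0
  edge (16, 0)→(16, 10): d=(0,10) right/bottom  bias=-1
  edge (16, 10)→(0, 8): d=(-16,-2) top-left  bias=+0
    (7,0)@(15, 1): e=[8,10,142] → #
    (8,0)@(17, 1): e=[24,-10,146] → ·
    (5,1)@(11, 3): e=[8,50,102] → #
    (6,1)@(13, 3): e=[24,30,106] → #
    (8,1)@(17, 3): e=[56,-10,114] → ·
    (3,2)@(7, 5): e=[8,90,62] → #
    (4,2)@(9, 5): e=[24,70,66] → #
    (8,2)@(17, 5): e=[88,-10,82] → ·
    (1,3)@(3, 7): e=[8,130,22] → #
    (2,3)@(5, 7): e=[24,110,26] → #
    (8,3)@(17, 7): e=[120,-10,50] → ·
    (1,4)@(3, 9): e=[40,130,-10] → ·
  covered (20 px):
    · · · · · · · # ·
    · · · · · # # # ·
    · · · # # # # # ·
    · # # # # # # # ·
    · · · · # # # # ·
    · · · · · · · · ·
    · · · · · · · · ·
T1:
  2·area = 124  (B↔C swapped to make it positive)
  edge (14, 8)→(0, 12): d=(-14,4) right/bottom  bias=-1
  edge (0, 12)→(4, 2): d=(4,-10) top-left  bias=+0
  edge (4, 2)→(14, 8): d=(10,6) right/bottom  bias=-1
    (2,1)@(5, 3): e=[106,14,4] → #
    (3,1)@(7, 3): e=[98,34,-8] → ·
    (1,2)@(3, 5): e=[86,2,36] → #
    (3,2)@(7, 5): e=[70,42,12] → #
    (4,2)@(9, 5): e=[62,62,0] → ·  [on edge]
    (1,3)@(3, 7): e=[58,10,56] → #
    (4,3)@(9, 7): e=[34,70,20] → #
    (5,3)@(11, 7): e=[26,90,8] → #
    (6,3)@(13, 7): e=[18,110,-4] → ·
    (1,4)@(3, 9): e=[30,18,76] → #
    (5,4)@(11, 9): e=[-2,98,28] → ·
    (0,5)@(1, 11): e=[10,6,108] → #
  covered (15 px):
    · · · · · · · · ·
    · · # · · · · · ·
    · # # # · · · · ·
    · # # # # # · · ·
    · # # # # · · · ·
    # # · · · · · · ·
    · · · · · · · · ·

Final: [10,46,104]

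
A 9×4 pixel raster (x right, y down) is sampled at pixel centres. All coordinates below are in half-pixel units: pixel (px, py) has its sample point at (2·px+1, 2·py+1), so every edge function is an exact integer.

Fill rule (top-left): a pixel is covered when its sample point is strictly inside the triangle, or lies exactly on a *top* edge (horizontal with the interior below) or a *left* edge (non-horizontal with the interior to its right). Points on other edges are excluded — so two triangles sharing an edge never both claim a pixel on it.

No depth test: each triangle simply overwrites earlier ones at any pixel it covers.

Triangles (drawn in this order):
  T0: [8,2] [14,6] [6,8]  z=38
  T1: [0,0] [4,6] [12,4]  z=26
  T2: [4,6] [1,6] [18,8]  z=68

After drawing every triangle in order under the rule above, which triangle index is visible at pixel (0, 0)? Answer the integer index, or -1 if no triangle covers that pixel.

T0:
  2·area = 44
  edge (8, 2)→(14, 6): d=(6,4) right/bottom  bias=-1
  edge (14, 6)→(6, 8): d=(-8,2) right/bottom  bias=-1
  edge (6, 8)→(8, 2): d=(2,-6) top-left  bias=+0
    (4,1)@(9, 3): e=[2,34,8] → #
    (5,1)@(11, 3): e=[-6,30,20] → ·
    (3,2)@(7, 5): e=[22,22,0] → #  [on edge]
    (5,2)@(11, 5): e=[6,14,24] → #
    (6,2)@(13, 5): e=[-2,10,36] → ·
    (3,3)@(7, 7): e=[34,6,4] → #
    (5,3)@(11, 7): e=[18,-2,28] → ·
  covered (6 px):
    · · · · · · · · ·
    · · · · # · · · ·
    · · · # # # · · ·
    · · · # # · · · ·
T1:
  2·area = 56  (B↔C swapped to make it positive)
  edge (0, 0)→(12, 4): d=(12,4) right/bottom  bias=-1
  edge (12, 4)→(4, 6): d=(-8,2) right/bottom  bias=-1
  edge (4, 6)→(0, 0): d=(-4,-6) top-left  bias=+0
    (0,0)@(1, 1): e=[8,46,2] → #
    (1,0)@(3, 1): e=[0,42,14] → ·  [on edge]
    (0,1)@(1, 3): e=[32,30,-6] → ·
    (1,1)@(3, 3): e=[24,26,6] → #
    (2,1)@(5, 3): e=[16,22,18] → #
    (3,1)@(7, 3): e=[8,18,30] → #
    (4,1)@(9, 3): e=[0,14,42] → ·  [on edge]
    (1,2)@(3, 5): e=[48,10,-2] → ·
    (2,2)@(5, 5): e=[40,6,10] → #
    (4,2)@(9, 5): e=[24,-2,34] → ·
    (7,2)@(15, 5): e=[0,-14,70] → ·  [on edge]
    (2,3)@(5, 7): e=[64,-10,2] → ·
  covered (6 px):
    # · · · · · · · ·
    · # # # · · · · ·
    · · # # · · · · ·
    · · · · · · · · ·
T2:
  2·area = 6  (B↔C swapped to make it positive)
  edge (4, 6)→(18, 8): d=(14,2) right/bottom  bias=-1
  edge (18, 8)→(1, 6): d=(-17,-2) top-left  bias=+0
  edge (1, 6)→(4, 6): d=(3,0) top-left  bias=+0
    (5,3)@(11, 7): e=[0,3,3] → ·  [on edge]
  covered (0 px):
    · · · · · · · · ·
    · · · · · · · · ·
    · · · · · · · · ·
    · · · · · · · · ·

Z-buffer (winner per pixel, '.' = empty):
  1 . . . . . . . .
  . 1 1 1 0 . . . .
  . . 1 1 0 0 . . .
  . . . 0 0 . . . .

Final: 1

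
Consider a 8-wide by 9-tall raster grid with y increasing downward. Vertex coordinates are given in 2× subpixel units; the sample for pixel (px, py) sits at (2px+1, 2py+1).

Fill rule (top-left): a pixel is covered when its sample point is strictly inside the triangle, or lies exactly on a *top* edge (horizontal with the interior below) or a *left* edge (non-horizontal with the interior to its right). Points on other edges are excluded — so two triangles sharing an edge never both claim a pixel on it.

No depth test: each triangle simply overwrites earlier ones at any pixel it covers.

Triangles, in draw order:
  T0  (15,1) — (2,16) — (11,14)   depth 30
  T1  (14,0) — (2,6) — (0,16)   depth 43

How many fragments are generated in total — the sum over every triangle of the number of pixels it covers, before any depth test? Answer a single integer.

T0:
  2·area = 109  (B↔C swapped to make it positive)
  edge (15, 1)→(11, 14): d=(-4,13) right/bottom  bias=-1
  edge (11, 14)→(2, 16): d=(-9,2) right/bottom  bias=-1
  edge (2, 16)→(15, 1): d=(13,-15) top-left  bias=+0
    (7,0)@(15, 1): e=[0,109,0] → ·  [on edge]
    (6,2)@(13, 5): e=[10,77,22] → █
    (7,2)@(15, 5): e=[-16,73,52] → ·
    (5,3)@(11, 7): e=[28,63,18] → █
    (7,3)@(15, 7): e=[-24,55,78] → ·
    (4,4)@(9, 9): e=[46,49,14] → █
    (6,4)@(13, 9): e=[-6,41,74] → ·
    (3,5)@(7, 11): e=[64,35,10] → █
    (6,5)@(13, 11): e=[-14,23,100] → ·
    (2,6)@(5, 13): e=[82,21,6] → █
    (6,6)@(13, 13): e=[-22,5,126] → ·
    (1,7)@(3, 15): e=[100,7,2] → █
  covered (14 px):
    · · · · · · · ·
    · · · · · · · ·
    · · · · · · █ ·
    · · · · · █ █ ·
    · · · · █ █ · ·
    · · · █ █ █ · ·
    · · █ █ █ █ · ·
    · █ █ · · · · ·
    · · · · · · · ·
T1:
  2·area = 108  (B↔C swapped to make it positive)
  edge (14, 0)→(0, 16): d=(-14,16) right/bottom  bias=-1
  edge (0, 16)→(2, 6): d=(2,-10) top-left  bias=+0
  edge (2, 6)→(14, 0): d=(12,-6) top-left  bias=+0
    (1,0)@(3, 1): e=[162,0,-54] → ·  [on edge]
    (6,0)@(13, 1): e=[2,100,6] → █
    (7,0)@(15, 1): e=[-30,120,18] → ·
    (4,1)@(9, 3): e=[38,64,6] → █
    (5,1)@(11, 3): e=[6,84,18] → █
    (6,1)@(13, 3): e=[-26,104,30] → ·
    (2,2)@(5, 5): e=[74,28,6] → █
    (3,2)@(7, 5): e=[42,48,18] → █
    (5,2)@(11, 5): e=[-22,88,42] → ·
    (1,3)@(3, 7): e=[78,12,18] → █
    (4,3)@(9, 7): e=[-18,72,54] → ·
    (1,4)@(3, 9): e=[50,16,42] → █
    (0,5)@(1, 11): e=[54,0,54] → █  [on edge]
  covered (14 px):
    · · · · · · █ ·
    · · · · █ █ · ·
    · · █ █ █ · · ·
    · █ █ █ · · · ·
    · █ █ · · · · ·
    █ █ · · · · · ·
    █ · · · · · · ·
    · · · · · · · ·
    · · · · · · · ·

Final: 28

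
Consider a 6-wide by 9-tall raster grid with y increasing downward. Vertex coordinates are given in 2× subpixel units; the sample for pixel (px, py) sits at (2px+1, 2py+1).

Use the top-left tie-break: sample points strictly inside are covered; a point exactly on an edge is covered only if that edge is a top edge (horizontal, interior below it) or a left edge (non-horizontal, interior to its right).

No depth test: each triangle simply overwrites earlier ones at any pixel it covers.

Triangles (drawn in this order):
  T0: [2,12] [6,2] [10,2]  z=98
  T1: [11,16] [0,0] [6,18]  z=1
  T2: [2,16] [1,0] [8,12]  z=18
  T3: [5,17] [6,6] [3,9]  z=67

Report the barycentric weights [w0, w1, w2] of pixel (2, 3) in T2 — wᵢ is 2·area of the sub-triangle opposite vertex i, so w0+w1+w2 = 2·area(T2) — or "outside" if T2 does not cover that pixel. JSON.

T0:
  2·area = 40
  edge (2, 12)→(6, 2): d=(4,-10) top-left  bias=+0
  edge (6, 2)→(10, 2): d=(4,0) top-left  bias=+0
  edge (10, 2)→(2, 12): d=(-8,10) right/bottom  bias=-1
    (3,1)@(7, 3): e=[14,4,22] → #
    (4,1)@(9, 3): e=[34,4,2] → #
    (5,1)@(11, 3): e=[54,4,-18] → ·
    (2,2)@(5, 5): e=[2,12,26] → #
    (4,2)@(9, 5): e=[42,12,-14] → ·
    (2,3)@(5, 7): e=[10,20,10] → #
    (3,3)@(7, 7): e=[30,20,-10] → ·
    (2,4)@(5, 9): e=[18,28,-6] → ·
  covered (5 px):
    · · · · · ·
    · · · # # ·
    · · # # · ·
    · · # · · ·
    · · · · · ·
    · · · · · ·
    · · · · · ·
    · · · · · ·
    · · · · · ·
T1:
  2·area = 102  (B↔C swapped to make it positive)
  edge (11, 16)→(6, 18): d=(-5,2) right/bottom  bias=-1
  edge (6, 18)→(0, 0): d=(-6,-18) top-left  bias=+0
  edge (0, 0)→(11, 16): d=(11,16) right/bottom  bias=-1
    (0,1)@(1, 3): e=[85,0,17] → #  [on edge]
    (1,1)@(3, 3): e=[81,36,-15] → ·
    (0,2)@(1, 5): e=[75,-12,39] → ·
    (1,2)@(3, 5): e=[71,24,7] → #
    (2,2)@(5, 5): e=[67,60,-25] → ·
    (1,3)@(3, 7): e=[61,12,29] → #
    (2,3)@(5, 7): e=[57,48,-3] → ·
    (1,4)@(3, 9): e=[51,0,51] → #  [on edge]
    (2,4)@(5, 9): e=[47,36,19] → #
    (3,4)@(7, 9): e=[43,72,-13] → ·
    (1,5)@(3, 11): e=[41,-12,73] → ·
    (2,5)@(5, 11): e=[37,24,41] → #
    (2,7)@(5, 15): e=[17,0,85] → #  [on edge]
  covered (13 px):
    · · · · · ·
    # · · · · ·
    · # · · · ·
    · # · · · ·
    · # # · · ·
    · · # # · ·
    · · # # · ·
    · · # # # ·
    · · · # · ·
T2:
  2·area = 100
  edge (2, 16)→(1, 0): d=(-1,-16) top-left  bias=+0
  edge (1, 0)→(8, 12): d=(7,12) right/bottom  bias=-1
  edge (8, 12)→(2, 16): d=(-6,4) right/bottom  bias=-1
    (1,2)@(3, 5): e=[27,11,62] → #
    (2,2)@(5, 5): e=[59,-13,54] → ·
    (1,3)@(3, 7): e=[25,25,50] → #
    (2,3)@(5, 7): e=[57,1,42] → #
    (3,3)@(7, 7): e=[89,-23,34] → ·
    (1,4)@(3, 9): e=[23,39,38] → #
    (3,4)@(7, 9): e=[87,-9,22] → ·
    (1,5)@(3, 11): e=[21,53,26] → #
    (3,5)@(7, 11): e=[85,5,10] → #
    (4,5)@(9, 11): e=[117,-19,2] → ·
    (1,6)@(3, 13): e=[19,67,14] → #
    (3,6)@(7, 13): e=[83,19,-2] → ·
  covered (11 px):
    · · · · · ·
    · · · · · ·
    · # · · · ·
    · # # · · ·
    · # # · · ·
    · # # # · ·
    · # # · · ·
    · # · · · ·
    · · · · · ·
T3:
  2·area = 30  (B↔C swapped to make it positive)
  edge (5, 17)→(3, 9): d=(-2,-8) top-left  bias=+0
  edge (3, 9)→(6, 6): d=(3,-3) top-left  bias=+0
  edge (6, 6)→(5, 17): d=(-1,11) right/bottom  bias=-1
    (0,0)@(1, 1): e=[0,-30,60] → ·  [on edge]
    (5,0)@(11, 1): e=[80,0,-50] → ·  [on edge]
    (4,1)@(9, 3): e=[60,0,-30] → ·  [on edge]
    (3,2)@(7, 5): e=[40,0,-10] → ·  [on edge]
    (2,3)@(5, 7): e=[20,0,10] → #  [on edge]
    (3,3)@(7, 7): e=[36,6,-12] → ·
    (1,4)@(3, 9): e=[0,0,30] → #  [on edge]
    (3,4)@(7, 9): e=[32,12,-14] → ·
    (0,5)@(1, 11): e=[-20,0,50] → ·  [on edge]
    (1,5)@(3, 11): e=[-4,6,28] → ·
    (2,5)@(5, 11): e=[12,12,6] → #
    (3,5)@(7, 11): e=[28,18,-16] → ·
    (2,8)@(5, 17): e=[0,30,0] → ·  [on edge]
  covered (6 px):
    · · · · · ·
    · · · · · ·
    · · · · · ·
    · · # · · ·
    · # # · · ·
    · · # · · ·
    · · # · · ·
    · · # · · ·
    · · · · · ·

Result: [1,42,57]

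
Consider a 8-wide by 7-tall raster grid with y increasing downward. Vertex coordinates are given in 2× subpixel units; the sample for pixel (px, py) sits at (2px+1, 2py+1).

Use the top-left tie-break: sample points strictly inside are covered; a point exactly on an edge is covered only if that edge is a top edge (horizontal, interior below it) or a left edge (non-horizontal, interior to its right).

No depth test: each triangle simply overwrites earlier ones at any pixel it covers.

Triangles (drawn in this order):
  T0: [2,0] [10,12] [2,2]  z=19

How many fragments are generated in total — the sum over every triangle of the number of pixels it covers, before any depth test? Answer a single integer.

T0:
  2·area = 16
  edge (2, 0)→(10, 12): d=(8,12) right/bottom  bias=-1
  edge (10, 12)→(2, 2): d=(-8,-10) top-left  bias=+0
  edge (2, 2)→(2, 0): d=(0,-2) top-left  bias=+0
    (1,1)@(3, 3): e=[12,2,2] → X
    (2,1)@(5, 3): e=[-12,22,6] → .
    (1,2)@(3, 5): e=[28,-14,2] → .
    (2,2)@(5, 5): e=[4,6,6] → X
    (3,2)@(7, 5): e=[-20,26,10] → .
    (2,3)@(5, 7): e=[20,-10,6] → .
  covered (2 px):
    . . . . . . . .
    . X . . . . . .
    . . X . . . . .
    . . . . . . . .
    . . . . . . . .
    . . . . . . . .
    . . . . . . . .

Answer: 2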